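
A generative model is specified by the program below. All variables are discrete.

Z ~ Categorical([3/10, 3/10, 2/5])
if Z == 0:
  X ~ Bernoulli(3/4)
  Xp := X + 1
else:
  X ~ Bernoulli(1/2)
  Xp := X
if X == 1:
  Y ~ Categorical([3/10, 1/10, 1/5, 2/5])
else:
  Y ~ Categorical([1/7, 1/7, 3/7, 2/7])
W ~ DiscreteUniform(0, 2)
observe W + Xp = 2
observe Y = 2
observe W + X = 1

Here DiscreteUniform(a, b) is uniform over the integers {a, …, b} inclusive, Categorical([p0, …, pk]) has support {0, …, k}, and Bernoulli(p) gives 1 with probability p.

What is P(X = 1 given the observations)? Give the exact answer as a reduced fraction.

Enumerate traces; 2 have nonzero weight after conditioning:
  (Z=0, X=0, Y=2, W=1) weight 3/280
  (Z=0, X=1, Y=2, W=0) weight 3/200
Group by X:
  weight(X=0) = 3/280
  weight(X=1) = 3/200
Total weight = 3/280 + 3/200 = 9/350
P(X=0 | obs) = 3/280 / 9/350 = 5/12
P(X=1 | obs) = 3/200 / 9/350 = 7/12

P(X = 1 | obs) = 7/12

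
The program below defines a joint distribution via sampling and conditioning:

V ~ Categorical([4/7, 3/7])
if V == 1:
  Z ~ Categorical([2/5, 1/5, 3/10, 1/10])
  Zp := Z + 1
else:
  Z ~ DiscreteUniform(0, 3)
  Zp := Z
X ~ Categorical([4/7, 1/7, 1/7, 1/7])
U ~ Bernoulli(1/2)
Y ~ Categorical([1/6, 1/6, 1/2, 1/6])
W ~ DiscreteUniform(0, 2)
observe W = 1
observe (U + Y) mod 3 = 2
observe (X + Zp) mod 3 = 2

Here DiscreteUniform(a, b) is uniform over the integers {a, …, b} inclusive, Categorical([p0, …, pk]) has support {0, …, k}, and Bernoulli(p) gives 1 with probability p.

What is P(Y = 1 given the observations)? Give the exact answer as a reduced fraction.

P(Y = 1 | obs) = 1/4

Enumerate traces; 20 have nonzero weight after conditioning:
  (V=0, Z=0, X=2, U=0, Y=2, W=1) weight 1/588
  (V=0, Z=0, X=2, U=1, Y=1, W=1) weight 1/1764
  (V=0, Z=1, X=1, U=0, Y=2, W=1) weight 1/588
  (V=0, Z=1, X=1, U=1, Y=1, W=1) weight 1/1764
  (V=0, Z=2, X=0, U=0, Y=2, W=1) weight 1/147
  (V=0, Z=2, X=0, U=1, Y=1, W=1) weight 1/441
  (V=0, Z=2, X=3, U=0, Y=2, W=1) weight 1/588
  (V=0, Z=2, X=3, U=1, Y=1, W=1) weight 1/1764
  … 12 more
Group by Y:
  weight(Y=1) = 67/8820
  weight(Y=2) = 67/2940
Total weight = 67/8820 + 67/2940 = 67/2205
P(Y=1 | obs) = 67/8820 / 67/2205 = 1/4
P(Y=2 | obs) = 67/2940 / 67/2205 = 3/4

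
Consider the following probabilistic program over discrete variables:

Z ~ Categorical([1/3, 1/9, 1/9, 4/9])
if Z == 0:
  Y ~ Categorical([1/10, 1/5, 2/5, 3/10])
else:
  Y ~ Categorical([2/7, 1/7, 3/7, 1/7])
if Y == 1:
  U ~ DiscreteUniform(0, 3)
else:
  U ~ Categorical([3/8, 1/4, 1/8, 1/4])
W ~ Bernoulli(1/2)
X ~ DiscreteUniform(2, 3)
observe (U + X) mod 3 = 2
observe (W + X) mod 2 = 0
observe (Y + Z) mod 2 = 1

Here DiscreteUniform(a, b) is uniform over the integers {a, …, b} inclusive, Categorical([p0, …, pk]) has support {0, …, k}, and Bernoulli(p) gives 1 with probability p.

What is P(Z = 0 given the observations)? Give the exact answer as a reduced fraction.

Enumerate traces; 24 have nonzero weight after conditioning:
  (Z=0, Y=1, U=0, W=0, X=2) weight 1/240
  (Z=0, Y=1, U=2, W=1, X=3) weight 1/240
  (Z=0, Y=1, U=3, W=0, X=2) weight 1/240
  (Z=0, Y=3, U=0, W=0, X=2) weight 3/320
  (Z=0, Y=3, U=2, W=1, X=3) weight 1/320
  (Z=0, Y=3, U=3, W=0, X=2) weight 1/160
  (Z=1, Y=0, U=0, W=0, X=2) weight 1/336
  (Z=1, Y=0, U=2, W=1, X=3) weight 1/1008
  (Z=2, Y=1, U=0, W=0, X=2) weight 1/1008
  (Z=3, Y=0, U=0, W=0, X=2) weight 1/84
  … 14 more
Group by Z:
  weight(Z=0) = 1/32
  weight(Z=1) = 5/336
  weight(Z=2) = 1/168
  weight(Z=3) = 5/84
Total weight = 1/32 + 5/336 + 1/168 + 5/84 = 25/224
P(Z=0 | obs) = 1/32 / 25/224 = 7/25
P(Z=1 | obs) = 5/336 / 25/224 = 2/15
P(Z=2 | obs) = 1/168 / 25/224 = 4/75
P(Z=3 | obs) = 5/84 / 25/224 = 8/15

P(Z = 0 | obs) = 7/25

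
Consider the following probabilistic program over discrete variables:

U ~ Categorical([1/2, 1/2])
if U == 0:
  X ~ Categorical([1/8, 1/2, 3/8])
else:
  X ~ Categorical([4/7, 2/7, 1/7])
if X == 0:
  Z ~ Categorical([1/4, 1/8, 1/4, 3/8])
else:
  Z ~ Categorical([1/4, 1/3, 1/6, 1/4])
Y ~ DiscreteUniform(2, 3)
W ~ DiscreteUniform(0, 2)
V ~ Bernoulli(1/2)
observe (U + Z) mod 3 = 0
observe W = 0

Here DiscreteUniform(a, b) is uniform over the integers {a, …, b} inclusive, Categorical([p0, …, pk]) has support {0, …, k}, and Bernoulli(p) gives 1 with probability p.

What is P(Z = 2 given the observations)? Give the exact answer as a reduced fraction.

Enumerate traces; 36 have nonzero weight after conditioning:
  (U=0, X=0, Z=0, Y=2, W=0, V=0) weight 1/768
  (U=0, X=0, Z=0, Y=2, W=0, V=1) weight 1/768
  (U=0, X=0, Z=0, Y=3, W=0, V=0) weight 1/768
  (U=0, X=0, Z=0, Y=3, W=0, V=1) weight 1/768
  (U=0, X=0, Z=3, Y=2, W=0, V=0) weight 1/512
  (U=0, X=0, Z=3, Y=2, W=0, V=1) weight 1/512
  (U=0, X=0, Z=3, Y=3, W=0, V=0) weight 1/512
  (U=0, X=0, Z=3, Y=3, W=0, V=1) weight 1/512
  (U=1, X=0, Z=2, Y=2, W=0, V=0) weight 1/168
  … 27 more
Group by Z:
  weight(Z=0) = 1/24
  weight(Z=2) = 1/28
  weight(Z=3) = 17/384
Total weight = 1/24 + 1/28 + 17/384 = 109/896
P(Z=0 | obs) = 1/24 / 109/896 = 112/327
P(Z=2 | obs) = 1/28 / 109/896 = 32/109
P(Z=3 | obs) = 17/384 / 109/896 = 119/327

P(Z = 2 | obs) = 32/109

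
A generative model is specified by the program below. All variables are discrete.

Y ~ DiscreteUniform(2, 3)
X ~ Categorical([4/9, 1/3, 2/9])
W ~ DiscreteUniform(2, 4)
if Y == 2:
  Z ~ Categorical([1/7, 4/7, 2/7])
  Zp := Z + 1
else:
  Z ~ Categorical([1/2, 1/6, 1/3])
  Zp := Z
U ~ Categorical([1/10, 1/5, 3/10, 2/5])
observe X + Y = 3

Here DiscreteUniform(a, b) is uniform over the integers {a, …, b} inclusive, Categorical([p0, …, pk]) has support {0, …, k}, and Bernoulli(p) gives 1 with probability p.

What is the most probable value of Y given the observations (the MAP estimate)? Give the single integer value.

argmax_v P(Y = v | obs) = 3

Enumerate traces; 72 have nonzero weight after conditioning:
  (Y=2, X=1, W=2, Z=0, U=0) weight 1/1260
  (Y=2, X=1, W=2, Z=0, U=1) weight 1/630
  (Y=2, X=1, W=2, Z=0, U=2) weight 1/420
  (Y=2, X=1, W=2, Z=0, U=3) weight 1/315
  (Y=2, X=1, W=2, Z=1, U=0) weight 1/315
  (Y=2, X=1, W=2, Z=1, U=1) weight 2/315
  (Y=2, X=1, W=2, Z=1, U=2) weight 1/105
  (Y=2, X=1, W=2, Z=1, U=3) weight 4/315
  (Y=3, X=0, W=2, Z=0, U=0) weight 1/270
  … 63 more
Group by Y:
  weight(Y=2) = 1/6
  weight(Y=3) = 2/9
Total weight = 1/6 + 2/9 = 7/18
P(Y=2 | obs) = 1/6 / 7/18 = 3/7
P(Y=3 | obs) = 2/9 / 7/18 = 4/7
argmax = 3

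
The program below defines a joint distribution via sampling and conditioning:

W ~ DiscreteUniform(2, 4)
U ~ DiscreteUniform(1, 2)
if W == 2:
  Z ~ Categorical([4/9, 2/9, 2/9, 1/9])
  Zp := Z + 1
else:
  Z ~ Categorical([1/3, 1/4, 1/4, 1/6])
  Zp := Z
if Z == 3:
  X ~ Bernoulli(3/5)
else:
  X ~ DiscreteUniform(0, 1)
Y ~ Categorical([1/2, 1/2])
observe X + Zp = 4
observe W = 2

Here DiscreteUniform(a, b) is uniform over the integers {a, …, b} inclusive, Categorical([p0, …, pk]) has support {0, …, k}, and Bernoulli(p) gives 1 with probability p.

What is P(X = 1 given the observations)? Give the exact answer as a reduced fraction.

Enumerate traces; 8 have nonzero weight after conditioning:
  (W=2, U=1, Z=2, X=1, Y=0) weight 1/108
  (W=2, U=1, Z=2, X=1, Y=1) weight 1/108
  (W=2, U=1, Z=3, X=0, Y=0) weight 1/270
  (W=2, U=1, Z=3, X=0, Y=1) weight 1/270
  (W=2, U=2, Z=2, X=1, Y=0) weight 1/108
  (W=2, U=2, Z=2, X=1, Y=1) weight 1/108
  (W=2, U=2, Z=3, X=0, Y=0) weight 1/270
  (W=2, U=2, Z=3, X=0, Y=1) weight 1/270
Group by X:
  weight(X=0) = 2/135
  weight(X=1) = 1/27
Total weight = 2/135 + 1/27 = 7/135
P(X=0 | obs) = 2/135 / 7/135 = 2/7
P(X=1 | obs) = 1/27 / 7/135 = 5/7

P(X = 1 | obs) = 5/7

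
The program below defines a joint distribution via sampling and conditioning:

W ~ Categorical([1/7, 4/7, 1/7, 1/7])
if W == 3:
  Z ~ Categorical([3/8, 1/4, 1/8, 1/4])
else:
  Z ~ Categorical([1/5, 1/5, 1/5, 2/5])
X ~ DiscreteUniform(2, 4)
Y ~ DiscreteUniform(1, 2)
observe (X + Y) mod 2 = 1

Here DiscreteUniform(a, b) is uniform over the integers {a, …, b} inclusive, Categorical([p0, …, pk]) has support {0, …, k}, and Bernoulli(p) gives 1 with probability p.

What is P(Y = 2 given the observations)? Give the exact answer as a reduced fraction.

Enumerate traces; 48 have nonzero weight after conditioning:
  (W=0, Z=0, X=2, Y=1) weight 1/210
  (W=0, Z=0, X=3, Y=2) weight 1/210
  (W=0, Z=0, X=4, Y=1) weight 1/210
  (W=0, Z=1, X=2, Y=1) weight 1/210
  (W=0, Z=1, X=3, Y=2) weight 1/210
  (W=0, Z=1, X=4, Y=1) weight 1/210
  (W=0, Z=2, X=2, Y=1) weight 1/210
  (W=0, Z=2, X=3, Y=2) weight 1/210
  … 40 more
Group by Y:
  weight(Y=1) = 1/3
  weight(Y=2) = 1/6
Total weight = 1/3 + 1/6 = 1/2
P(Y=1 | obs) = 1/3 / 1/2 = 2/3
P(Y=2 | obs) = 1/6 / 1/2 = 1/3

P(Y = 2 | obs) = 1/3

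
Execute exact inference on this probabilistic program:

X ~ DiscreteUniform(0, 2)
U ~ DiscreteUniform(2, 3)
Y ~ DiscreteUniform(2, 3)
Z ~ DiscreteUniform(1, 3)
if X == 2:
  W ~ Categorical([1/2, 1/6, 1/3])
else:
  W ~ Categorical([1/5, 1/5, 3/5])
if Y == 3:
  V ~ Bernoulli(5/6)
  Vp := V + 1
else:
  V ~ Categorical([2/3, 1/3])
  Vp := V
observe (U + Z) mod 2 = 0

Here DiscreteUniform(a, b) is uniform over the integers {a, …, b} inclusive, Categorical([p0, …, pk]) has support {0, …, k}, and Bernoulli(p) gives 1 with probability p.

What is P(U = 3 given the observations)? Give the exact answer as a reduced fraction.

Enumerate traces; 108 have nonzero weight after conditioning:
  (X=0, U=2, Y=2, Z=2, W=0, V=0) weight 1/270
  (X=0, U=2, Y=2, Z=2, W=0, V=1) weight 1/540
  (X=0, U=2, Y=2, Z=2, W=1, V=0) weight 1/270
  (X=0, U=2, Y=2, Z=2, W=1, V=1) weight 1/540
  (X=0, U=2, Y=2, Z=2, W=2, V=0) weight 1/90
  (X=0, U=2, Y=2, Z=2, W=2, V=1) weight 1/180
  (X=0, U=2, Y=3, Z=2, W=0, V=0) weight 1/1080
  (X=0, U=2, Y=3, Z=2, W=0, V=1) weight 1/216
  (X=0, U=3, Y=2, Z=1, W=0, V=0) weight 1/270
  … 99 more
Group by U:
  weight(U=2) = 1/6
  weight(U=3) = 1/3
Total weight = 1/6 + 1/3 = 1/2
P(U=2 | obs) = 1/6 / 1/2 = 1/3
P(U=3 | obs) = 1/3 / 1/2 = 2/3

P(U = 3 | obs) = 2/3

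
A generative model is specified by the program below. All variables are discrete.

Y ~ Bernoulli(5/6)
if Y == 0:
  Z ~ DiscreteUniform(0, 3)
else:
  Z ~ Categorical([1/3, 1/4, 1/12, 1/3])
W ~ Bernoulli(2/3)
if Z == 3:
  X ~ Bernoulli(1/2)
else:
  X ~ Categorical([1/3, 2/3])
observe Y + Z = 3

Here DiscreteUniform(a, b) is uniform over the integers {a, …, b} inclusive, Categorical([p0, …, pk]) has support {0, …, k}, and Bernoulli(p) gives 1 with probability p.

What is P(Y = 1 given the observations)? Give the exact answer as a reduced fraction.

Enumerate traces; 8 have nonzero weight after conditioning:
  (Y=0, Z=3, W=0, X=0) weight 1/144
  (Y=0, Z=3, W=0, X=1) weight 1/144
  (Y=0, Z=3, W=1, X=0) weight 1/72
  (Y=0, Z=3, W=1, X=1) weight 1/72
  (Y=1, Z=2, W=0, X=0) weight 5/648
  (Y=1, Z=2, W=0, X=1) weight 5/324
  (Y=1, Z=2, W=1, X=0) weight 5/324
  (Y=1, Z=2, W=1, X=1) weight 5/162
Group by Y:
  weight(Y=0) = 1/24
  weight(Y=1) = 5/72
Total weight = 1/24 + 5/72 = 1/9
P(Y=0 | obs) = 1/24 / 1/9 = 3/8
P(Y=1 | obs) = 5/72 / 1/9 = 5/8

P(Y = 1 | obs) = 5/8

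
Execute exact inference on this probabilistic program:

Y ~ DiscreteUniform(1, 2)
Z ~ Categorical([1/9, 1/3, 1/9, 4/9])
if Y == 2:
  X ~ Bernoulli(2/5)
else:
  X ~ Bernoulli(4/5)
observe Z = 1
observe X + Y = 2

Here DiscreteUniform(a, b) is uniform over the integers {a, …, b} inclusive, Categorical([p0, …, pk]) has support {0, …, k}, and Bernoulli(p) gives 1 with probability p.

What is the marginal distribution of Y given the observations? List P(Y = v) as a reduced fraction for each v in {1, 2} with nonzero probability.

P(Y=1) = 4/7, P(Y=2) = 3/7

Enumerate traces; 2 have nonzero weight after conditioning:
  (Y=1, Z=1, X=1) weight 2/15
  (Y=2, Z=1, X=0) weight 1/10
Group by Y:
  weight(Y=1) = 2/15
  weight(Y=2) = 1/10
Total weight = 2/15 + 1/10 = 7/30
P(Y=1 | obs) = 2/15 / 7/30 = 4/7
P(Y=2 | obs) = 1/10 / 7/30 = 3/7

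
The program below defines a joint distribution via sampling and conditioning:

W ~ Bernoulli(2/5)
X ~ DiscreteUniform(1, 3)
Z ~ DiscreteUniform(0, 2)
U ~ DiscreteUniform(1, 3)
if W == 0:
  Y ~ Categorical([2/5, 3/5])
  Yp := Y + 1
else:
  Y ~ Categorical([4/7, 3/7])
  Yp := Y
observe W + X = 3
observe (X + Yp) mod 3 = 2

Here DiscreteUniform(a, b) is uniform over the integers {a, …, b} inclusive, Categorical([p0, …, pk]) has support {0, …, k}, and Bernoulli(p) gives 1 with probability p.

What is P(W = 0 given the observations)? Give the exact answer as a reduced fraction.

Enumerate traces; 18 have nonzero weight after conditioning:
  (W=0, X=3, Z=0, U=1, Y=1) weight 1/75
  (W=0, X=3, Z=0, U=2, Y=1) weight 1/75
  (W=0, X=3, Z=0, U=3, Y=1) weight 1/75
  (W=0, X=3, Z=1, U=1, Y=1) weight 1/75
  (W=0, X=3, Z=1, U=2, Y=1) weight 1/75
  (W=0, X=3, Z=1, U=3, Y=1) weight 1/75
  (W=0, X=3, Z=2, U=1, Y=1) weight 1/75
  (W=0, X=3, Z=2, U=2, Y=1) weight 1/75
  (W=1, X=2, Z=0, U=1, Y=0) weight 8/945
  … 9 more
Group by W:
  weight(W=0) = 3/25
  weight(W=1) = 8/105
Total weight = 3/25 + 8/105 = 103/525
P(W=0 | obs) = 3/25 / 103/525 = 63/103
P(W=1 | obs) = 8/105 / 103/525 = 40/103

P(W = 0 | obs) = 63/103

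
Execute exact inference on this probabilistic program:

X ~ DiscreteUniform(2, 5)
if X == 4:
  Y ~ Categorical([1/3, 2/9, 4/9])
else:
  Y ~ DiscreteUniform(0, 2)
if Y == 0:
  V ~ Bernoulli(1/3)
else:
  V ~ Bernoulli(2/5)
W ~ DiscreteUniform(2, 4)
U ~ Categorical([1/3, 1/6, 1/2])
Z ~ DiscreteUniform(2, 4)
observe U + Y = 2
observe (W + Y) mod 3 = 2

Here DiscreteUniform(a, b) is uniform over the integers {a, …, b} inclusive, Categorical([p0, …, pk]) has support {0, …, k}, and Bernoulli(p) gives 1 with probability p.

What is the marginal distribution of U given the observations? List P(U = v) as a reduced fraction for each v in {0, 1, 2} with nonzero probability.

P(U=0) = 26/73, P(U=1) = 11/73, P(U=2) = 36/73

Enumerate traces; 72 have nonzero weight after conditioning:
  (X=2, Y=0, V=0, W=2, U=2, Z=2) weight 1/324
  (X=2, Y=0, V=0, W=2, U=2, Z=3) weight 1/324
  (X=2, Y=0, V=0, W=2, U=2, Z=4) weight 1/324
  (X=2, Y=0, V=1, W=2, U=2, Z=2) weight 1/648
  (X=2, Y=0, V=1, W=2, U=2, Z=3) weight 1/648
  (X=2, Y=0, V=1, W=2, U=2, Z=4) weight 1/648
  (X=2, Y=1, V=0, W=4, U=1, Z=2) weight 1/1080
  (X=2, Y=1, V=0, W=4, U=1, Z=3) weight 1/1080
  (X=2, Y=2, V=0, W=3, U=0, Z=2) weight 1/540
  … 63 more
Group by U:
  weight(U=0) = 13/324
  weight(U=1) = 11/648
  weight(U=2) = 1/18
Total weight = 13/324 + 11/648 + 1/18 = 73/648
P(U=0 | obs) = 13/324 / 73/648 = 26/73
P(U=1 | obs) = 11/648 / 73/648 = 11/73
P(U=2 | obs) = 1/18 / 73/648 = 36/73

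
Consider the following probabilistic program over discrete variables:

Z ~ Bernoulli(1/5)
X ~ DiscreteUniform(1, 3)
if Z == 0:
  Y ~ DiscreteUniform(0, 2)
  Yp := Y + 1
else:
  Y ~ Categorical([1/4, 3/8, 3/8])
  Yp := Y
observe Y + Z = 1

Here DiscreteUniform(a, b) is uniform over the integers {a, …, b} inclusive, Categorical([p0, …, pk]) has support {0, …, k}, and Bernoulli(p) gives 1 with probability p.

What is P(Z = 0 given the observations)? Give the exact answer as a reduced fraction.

Enumerate traces; 6 have nonzero weight after conditioning:
  (Z=0, X=1, Y=1) weight 4/45
  (Z=0, X=2, Y=1) weight 4/45
  (Z=0, X=3, Y=1) weight 4/45
  (Z=1, X=1, Y=0) weight 1/60
  (Z=1, X=2, Y=0) weight 1/60
  (Z=1, X=3, Y=0) weight 1/60
Group by Z:
  weight(Z=0) = 4/15
  weight(Z=1) = 1/20
Total weight = 4/15 + 1/20 = 19/60
P(Z=0 | obs) = 4/15 / 19/60 = 16/19
P(Z=1 | obs) = 1/20 / 19/60 = 3/19

P(Z = 0 | obs) = 16/19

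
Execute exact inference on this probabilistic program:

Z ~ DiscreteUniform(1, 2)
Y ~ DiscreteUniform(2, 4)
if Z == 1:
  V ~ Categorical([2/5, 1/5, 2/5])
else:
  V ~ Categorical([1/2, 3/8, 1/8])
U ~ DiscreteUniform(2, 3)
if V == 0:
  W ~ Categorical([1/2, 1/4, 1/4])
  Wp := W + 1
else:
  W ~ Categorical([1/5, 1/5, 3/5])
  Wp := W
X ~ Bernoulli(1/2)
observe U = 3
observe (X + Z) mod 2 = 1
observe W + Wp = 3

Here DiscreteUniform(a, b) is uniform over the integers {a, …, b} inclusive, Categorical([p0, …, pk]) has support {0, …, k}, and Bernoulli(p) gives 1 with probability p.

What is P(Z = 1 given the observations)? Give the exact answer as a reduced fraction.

Enumerate traces; 6 have nonzero weight after conditioning:
  (Z=1, Y=2, V=0, U=3, W=1, X=0) weight 1/240
  (Z=1, Y=3, V=0, U=3, W=1, X=0) weight 1/240
  (Z=1, Y=4, V=0, U=3, W=1, X=0) weight 1/240
  (Z=2, Y=2, V=0, U=3, W=1, X=1) weight 1/192
  (Z=2, Y=3, V=0, U=3, W=1, X=1) weight 1/192
  (Z=2, Y=4, V=0, U=3, W=1, X=1) weight 1/192
Group by Z:
  weight(Z=1) = 1/80
  weight(Z=2) = 1/64
Total weight = 1/80 + 1/64 = 9/320
P(Z=1 | obs) = 1/80 / 9/320 = 4/9
P(Z=2 | obs) = 1/64 / 9/320 = 5/9

P(Z = 1 | obs) = 4/9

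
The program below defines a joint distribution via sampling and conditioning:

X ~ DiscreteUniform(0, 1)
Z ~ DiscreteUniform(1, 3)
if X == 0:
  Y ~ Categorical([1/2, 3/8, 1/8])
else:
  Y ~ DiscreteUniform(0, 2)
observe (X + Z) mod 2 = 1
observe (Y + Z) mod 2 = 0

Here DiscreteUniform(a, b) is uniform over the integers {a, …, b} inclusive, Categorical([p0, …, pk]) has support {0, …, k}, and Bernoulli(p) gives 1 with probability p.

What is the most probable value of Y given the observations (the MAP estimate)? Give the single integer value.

argmax_v P(Y = v | obs) = 1

Enumerate traces; 4 have nonzero weight after conditioning:
  (X=0, Z=1, Y=1) weight 1/16
  (X=0, Z=3, Y=1) weight 1/16
  (X=1, Z=2, Y=0) weight 1/18
  (X=1, Z=2, Y=2) weight 1/18
Group by Y:
  weight(Y=0) = 1/18
  weight(Y=1) = 1/8
  weight(Y=2) = 1/18
Total weight = 1/18 + 1/8 + 1/18 = 17/72
P(Y=0 | obs) = 1/18 / 17/72 = 4/17
P(Y=1 | obs) = 1/8 / 17/72 = 9/17
P(Y=2 | obs) = 1/18 / 17/72 = 4/17
argmax = 1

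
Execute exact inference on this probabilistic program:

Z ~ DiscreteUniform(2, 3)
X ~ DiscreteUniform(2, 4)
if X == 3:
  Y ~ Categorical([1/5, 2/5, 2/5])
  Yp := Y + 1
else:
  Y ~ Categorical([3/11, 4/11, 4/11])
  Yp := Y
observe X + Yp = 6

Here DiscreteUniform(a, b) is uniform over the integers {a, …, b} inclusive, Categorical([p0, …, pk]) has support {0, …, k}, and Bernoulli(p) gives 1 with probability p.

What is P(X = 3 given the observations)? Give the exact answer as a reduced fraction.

Enumerate traces; 4 have nonzero weight after conditioning:
  (Z=2, X=3, Y=2) weight 1/15
  (Z=2, X=4, Y=2) weight 2/33
  (Z=3, X=3, Y=2) weight 1/15
  (Z=3, X=4, Y=2) weight 2/33
Group by X:
  weight(X=3) = 2/15
  weight(X=4) = 4/33
Total weight = 2/15 + 4/33 = 14/55
P(X=3 | obs) = 2/15 / 14/55 = 11/21
P(X=4 | obs) = 4/33 / 14/55 = 10/21

P(X = 3 | obs) = 11/21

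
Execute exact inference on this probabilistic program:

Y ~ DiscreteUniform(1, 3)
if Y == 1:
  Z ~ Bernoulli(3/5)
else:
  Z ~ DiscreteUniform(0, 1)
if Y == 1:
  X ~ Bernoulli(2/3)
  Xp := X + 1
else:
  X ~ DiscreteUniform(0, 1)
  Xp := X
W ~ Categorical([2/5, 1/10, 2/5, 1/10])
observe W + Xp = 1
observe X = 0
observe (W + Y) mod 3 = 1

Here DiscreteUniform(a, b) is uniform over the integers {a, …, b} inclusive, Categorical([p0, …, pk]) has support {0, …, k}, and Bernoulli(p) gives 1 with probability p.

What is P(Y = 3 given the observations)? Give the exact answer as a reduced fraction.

Enumerate traces; 4 have nonzero weight after conditioning:
  (Y=1, Z=0, X=0, W=0) weight 4/225
  (Y=1, Z=1, X=0, W=0) weight 2/75
  (Y=3, Z=0, X=0, W=1) weight 1/120
  (Y=3, Z=1, X=0, W=1) weight 1/120
Group by Y:
  weight(Y=1) = 2/45
  weight(Y=3) = 1/60
Total weight = 2/45 + 1/60 = 11/180
P(Y=1 | obs) = 2/45 / 11/180 = 8/11
P(Y=3 | obs) = 1/60 / 11/180 = 3/11

P(Y = 3 | obs) = 3/11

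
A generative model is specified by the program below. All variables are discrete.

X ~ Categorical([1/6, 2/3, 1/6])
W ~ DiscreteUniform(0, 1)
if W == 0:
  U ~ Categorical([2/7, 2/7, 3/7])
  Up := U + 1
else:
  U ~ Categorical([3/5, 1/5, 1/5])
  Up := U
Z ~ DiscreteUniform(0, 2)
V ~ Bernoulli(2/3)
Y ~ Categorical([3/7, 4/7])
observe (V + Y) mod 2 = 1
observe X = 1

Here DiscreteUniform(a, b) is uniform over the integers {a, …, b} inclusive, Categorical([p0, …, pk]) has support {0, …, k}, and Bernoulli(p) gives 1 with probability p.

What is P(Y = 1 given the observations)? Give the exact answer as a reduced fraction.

P(Y = 1 | obs) = 2/5

Enumerate traces; 36 have nonzero weight after conditioning:
  (X=1, W=0, U=0, Z=0, V=0, Y=1) weight 8/1323
  (X=1, W=0, U=0, Z=0, V=1, Y=0) weight 4/441
  (X=1, W=0, U=0, Z=1, V=0, Y=1) weight 8/1323
  (X=1, W=0, U=0, Z=1, V=1, Y=0) weight 4/441
  (X=1, W=0, U=0, Z=2, V=0, Y=1) weight 8/1323
  (X=1, W=0, U=0, Z=2, V=1, Y=0) weight 4/441
  (X=1, W=0, U=1, Z=0, V=0, Y=1) weight 8/1323
  (X=1, W=0, U=1, Z=0, V=1, Y=0) weight 4/441
  … 28 more
Group by Y:
  weight(Y=0) = 4/21
  weight(Y=1) = 8/63
Total weight = 4/21 + 8/63 = 20/63
P(Y=0 | obs) = 4/21 / 20/63 = 3/5
P(Y=1 | obs) = 8/63 / 20/63 = 2/5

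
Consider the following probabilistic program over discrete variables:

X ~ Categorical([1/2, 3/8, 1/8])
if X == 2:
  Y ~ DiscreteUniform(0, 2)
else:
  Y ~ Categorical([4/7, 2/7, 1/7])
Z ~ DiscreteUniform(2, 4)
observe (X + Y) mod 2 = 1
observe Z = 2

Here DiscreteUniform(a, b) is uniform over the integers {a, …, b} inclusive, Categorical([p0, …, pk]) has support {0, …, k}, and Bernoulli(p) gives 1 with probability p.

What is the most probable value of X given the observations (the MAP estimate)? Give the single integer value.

argmax_v P(X = v | obs) = 1

Enumerate traces; 4 have nonzero weight after conditioning:
  (X=0, Y=1, Z=2) weight 1/21
  (X=1, Y=0, Z=2) weight 1/14
  (X=1, Y=2, Z=2) weight 1/56
  (X=2, Y=1, Z=2) weight 1/72
Group by X:
  weight(X=0) = 1/21
  weight(X=1) = 5/56
  weight(X=2) = 1/72
Total weight = 1/21 + 5/56 + 1/72 = 19/126
P(X=0 | obs) = 1/21 / 19/126 = 6/19
P(X=1 | obs) = 5/56 / 19/126 = 45/76
P(X=2 | obs) = 1/72 / 19/126 = 7/76
argmax = 1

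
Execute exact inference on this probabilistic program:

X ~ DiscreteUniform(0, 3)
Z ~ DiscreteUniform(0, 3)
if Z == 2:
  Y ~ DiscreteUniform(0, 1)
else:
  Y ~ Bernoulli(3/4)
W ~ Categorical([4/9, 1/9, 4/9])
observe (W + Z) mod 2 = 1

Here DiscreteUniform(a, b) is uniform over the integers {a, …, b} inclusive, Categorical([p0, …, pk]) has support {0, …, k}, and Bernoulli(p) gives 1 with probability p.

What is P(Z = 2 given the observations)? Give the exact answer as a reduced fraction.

P(Z = 2 | obs) = 1/18

Enumerate traces; 48 have nonzero weight after conditioning:
  (X=0, Z=0, Y=0, W=1) weight 1/576
  (X=0, Z=0, Y=1, W=1) weight 1/192
  (X=0, Z=1, Y=0, W=0) weight 1/144
  (X=0, Z=1, Y=0, W=2) weight 1/144
  (X=0, Z=1, Y=1, W=0) weight 1/48
  (X=0, Z=1, Y=1, W=2) weight 1/48
  (X=0, Z=2, Y=0, W=1) weight 1/288
  (X=0, Z=2, Y=1, W=1) weight 1/288
  (X=0, Z=3, Y=0, W=0) weight 1/144
  … 39 more
Group by Z:
  weight(Z=0) = 1/36
  weight(Z=1) = 2/9
  weight(Z=2) = 1/36
  weight(Z=3) = 2/9
Total weight = 1/36 + 2/9 + 1/36 + 2/9 = 1/2
P(Z=0 | obs) = 1/36 / 1/2 = 1/18
P(Z=1 | obs) = 2/9 / 1/2 = 4/9
P(Z=2 | obs) = 1/36 / 1/2 = 1/18
P(Z=3 | obs) = 2/9 / 1/2 = 4/9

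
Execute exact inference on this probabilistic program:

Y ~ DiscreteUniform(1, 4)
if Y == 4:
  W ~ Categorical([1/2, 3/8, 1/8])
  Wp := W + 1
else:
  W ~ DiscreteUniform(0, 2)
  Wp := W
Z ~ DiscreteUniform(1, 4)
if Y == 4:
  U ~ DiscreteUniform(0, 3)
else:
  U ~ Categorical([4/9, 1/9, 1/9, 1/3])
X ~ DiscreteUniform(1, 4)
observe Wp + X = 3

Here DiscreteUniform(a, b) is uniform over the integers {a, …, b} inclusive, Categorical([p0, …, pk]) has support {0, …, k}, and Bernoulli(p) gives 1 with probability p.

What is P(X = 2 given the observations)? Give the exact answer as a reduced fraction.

P(X = 2 | obs) = 12/31

Enumerate traces; 176 have nonzero weight after conditioning:
  (Y=1, W=0, Z=1, U=0, X=3) weight 1/432
  (Y=1, W=0, Z=1, U=1, X=3) weight 1/1728
  (Y=1, W=0, Z=1, U=2, X=3) weight 1/1728
  (Y=1, W=0, Z=1, U=3, X=3) weight 1/576
  (Y=1, W=0, Z=2, U=0, X=3) weight 1/432
  (Y=1, W=0, Z=2, U=1, X=3) weight 1/1728
  (Y=1, W=0, Z=2, U=2, X=3) weight 1/1728
  (Y=1, W=0, Z=2, U=3, X=3) weight 1/576
  (Y=1, W=1, Z=1, U=0, X=2) weight 1/432
  (Y=1, W=2, Z=1, U=0, X=1) weight 1/432
  … 166 more
Group by X:
  weight(X=1) = 11/128
  weight(X=2) = 3/32
  weight(X=3) = 1/16
Total weight = 11/128 + 3/32 + 1/16 = 31/128
P(X=1 | obs) = 11/128 / 31/128 = 11/31
P(X=2 | obs) = 3/32 / 31/128 = 12/31
P(X=3 | obs) = 1/16 / 31/128 = 8/31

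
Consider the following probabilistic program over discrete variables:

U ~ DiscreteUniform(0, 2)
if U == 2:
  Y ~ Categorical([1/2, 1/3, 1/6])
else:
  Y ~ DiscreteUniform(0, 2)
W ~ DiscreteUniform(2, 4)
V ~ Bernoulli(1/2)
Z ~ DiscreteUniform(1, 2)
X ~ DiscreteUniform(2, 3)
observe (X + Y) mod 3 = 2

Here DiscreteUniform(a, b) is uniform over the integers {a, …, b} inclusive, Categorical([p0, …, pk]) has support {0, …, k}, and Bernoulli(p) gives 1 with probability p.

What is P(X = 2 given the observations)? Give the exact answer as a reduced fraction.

Enumerate traces; 72 have nonzero weight after conditioning:
  (U=0, Y=0, W=2, V=0, Z=1, X=2) weight 1/216
  (U=0, Y=0, W=2, V=0, Z=2, X=2) weight 1/216
  (U=0, Y=0, W=2, V=1, Z=1, X=2) weight 1/216
  (U=0, Y=0, W=2, V=1, Z=2, X=2) weight 1/216
  (U=0, Y=0, W=3, V=0, Z=1, X=2) weight 1/216
  (U=0, Y=0, W=3, V=0, Z=2, X=2) weight 1/216
  (U=0, Y=0, W=3, V=1, Z=1, X=2) weight 1/216
  (U=0, Y=0, W=3, V=1, Z=2, X=2) weight 1/216
  (U=0, Y=2, W=2, V=0, Z=1, X=3) weight 1/216
  … 63 more
Group by X:
  weight(X=2) = 7/36
  weight(X=3) = 5/36
Total weight = 7/36 + 5/36 = 1/3
P(X=2 | obs) = 7/36 / 1/3 = 7/12
P(X=3 | obs) = 5/36 / 1/3 = 5/12

P(X = 2 | obs) = 7/12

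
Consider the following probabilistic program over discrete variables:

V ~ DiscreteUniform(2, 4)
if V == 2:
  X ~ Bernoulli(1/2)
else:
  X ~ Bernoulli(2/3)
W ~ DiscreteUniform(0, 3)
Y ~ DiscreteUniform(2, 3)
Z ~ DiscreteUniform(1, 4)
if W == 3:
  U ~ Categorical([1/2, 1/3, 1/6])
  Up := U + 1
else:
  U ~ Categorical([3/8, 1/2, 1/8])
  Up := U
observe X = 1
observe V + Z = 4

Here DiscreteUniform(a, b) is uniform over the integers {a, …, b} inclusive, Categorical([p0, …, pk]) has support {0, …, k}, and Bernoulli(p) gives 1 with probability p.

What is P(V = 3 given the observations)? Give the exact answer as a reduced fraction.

P(V = 3 | obs) = 4/7

Enumerate traces; 48 have nonzero weight after conditioning:
  (V=2, X=1, W=0, Y=2, Z=2, U=0) weight 1/512
  (V=2, X=1, W=0, Y=2, Z=2, U=1) weight 1/384
  (V=2, X=1, W=0, Y=2, Z=2, U=2) weight 1/1536
  (V=2, X=1, W=0, Y=3, Z=2, U=0) weight 1/512
  (V=2, X=1, W=0, Y=3, Z=2, U=1) weight 1/384
  (V=2, X=1, W=0, Y=3, Z=2, U=2) weight 1/1536
  (V=2, X=1, W=1, Y=2, Z=2, U=0) weight 1/512
  (V=2, X=1, W=1, Y=2, Z=2, U=1) weight 1/384
  (V=3, X=1, W=0, Y=2, Z=1, U=0) weight 1/384
  … 39 more
Group by V:
  weight(V=2) = 1/24
  weight(V=3) = 1/18
Total weight = 1/24 + 1/18 = 7/72
P(V=2 | obs) = 1/24 / 7/72 = 3/7
P(V=3 | obs) = 1/18 / 7/72 = 4/7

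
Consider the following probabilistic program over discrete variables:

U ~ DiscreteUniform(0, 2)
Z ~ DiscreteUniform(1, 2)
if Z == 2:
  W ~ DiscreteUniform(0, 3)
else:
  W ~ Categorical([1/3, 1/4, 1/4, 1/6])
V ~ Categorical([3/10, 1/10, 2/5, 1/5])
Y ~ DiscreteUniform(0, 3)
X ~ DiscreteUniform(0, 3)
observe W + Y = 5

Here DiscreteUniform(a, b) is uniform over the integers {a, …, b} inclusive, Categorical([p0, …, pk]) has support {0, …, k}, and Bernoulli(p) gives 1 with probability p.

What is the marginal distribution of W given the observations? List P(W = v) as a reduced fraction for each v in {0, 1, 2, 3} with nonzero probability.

Enumerate traces; 192 have nonzero weight after conditioning:
  (U=0, Z=1, W=2, V=0, Y=3, X=0) weight 1/1280
  (U=0, Z=1, W=2, V=0, Y=3, X=1) weight 1/1280
  (U=0, Z=1, W=2, V=0, Y=3, X=2) weight 1/1280
  (U=0, Z=1, W=2, V=0, Y=3, X=3) weight 1/1280
  (U=0, Z=1, W=2, V=1, Y=3, X=0) weight 1/3840
  (U=0, Z=1, W=2, V=1, Y=3, X=1) weight 1/3840
  (U=0, Z=1, W=2, V=1, Y=3, X=2) weight 1/3840
  (U=0, Z=1, W=2, V=1, Y=3, X=3) weight 1/3840
  (U=0, Z=1, W=3, V=0, Y=2, X=0) weight 1/1920
  … 183 more
Group by W:
  weight(W=2) = 1/16
  weight(W=3) = 5/96
Total weight = 1/16 + 5/96 = 11/96
P(W=2 | obs) = 1/16 / 11/96 = 6/11
P(W=3 | obs) = 5/96 / 11/96 = 5/11

P(W=2) = 6/11, P(W=3) = 5/11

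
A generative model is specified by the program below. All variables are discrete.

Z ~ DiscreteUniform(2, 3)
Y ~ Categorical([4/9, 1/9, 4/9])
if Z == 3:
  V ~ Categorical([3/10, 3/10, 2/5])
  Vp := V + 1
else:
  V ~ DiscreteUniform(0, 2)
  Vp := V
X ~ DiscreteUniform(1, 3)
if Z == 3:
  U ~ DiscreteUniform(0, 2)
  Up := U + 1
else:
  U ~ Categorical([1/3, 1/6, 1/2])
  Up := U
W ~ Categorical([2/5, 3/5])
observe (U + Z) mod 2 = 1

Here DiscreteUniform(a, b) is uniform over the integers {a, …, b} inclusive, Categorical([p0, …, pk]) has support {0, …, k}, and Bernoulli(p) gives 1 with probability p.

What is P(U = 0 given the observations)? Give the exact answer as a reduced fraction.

P(U = 0 | obs) = 2/5

Enumerate traces; 162 have nonzero weight after conditioning:
  (Z=2, Y=0, V=0, X=1, U=1, W=0) weight 2/1215
  (Z=2, Y=0, V=0, X=1, U=1, W=1) weight 1/405
  (Z=2, Y=0, V=0, X=2, U=1, W=0) weight 2/1215
  (Z=2, Y=0, V=0, X=2, U=1, W=1) weight 1/405
  (Z=2, Y=0, V=0, X=3, U=1, W=0) weight 2/1215
  (Z=2, Y=0, V=0, X=3, U=1, W=1) weight 1/405
  (Z=2, Y=0, V=1, X=1, U=1, W=0) weight 2/1215
  (Z=2, Y=0, V=1, X=1, U=1, W=1) weight 1/405
  (Z=3, Y=0, V=0, X=1, U=0, W=0) weight 2/675
  (Z=3, Y=0, V=0, X=1, U=2, W=0) weight 2/675
  … 152 more
Group by U:
  weight(U=0) = 1/6
  weight(U=1) = 1/12
  weight(U=2) = 1/6
Total weight = 1/6 + 1/12 + 1/6 = 5/12
P(U=0 | obs) = 1/6 / 5/12 = 2/5
P(U=1 | obs) = 1/12 / 5/12 = 1/5
P(U=2 | obs) = 1/6 / 5/12 = 2/5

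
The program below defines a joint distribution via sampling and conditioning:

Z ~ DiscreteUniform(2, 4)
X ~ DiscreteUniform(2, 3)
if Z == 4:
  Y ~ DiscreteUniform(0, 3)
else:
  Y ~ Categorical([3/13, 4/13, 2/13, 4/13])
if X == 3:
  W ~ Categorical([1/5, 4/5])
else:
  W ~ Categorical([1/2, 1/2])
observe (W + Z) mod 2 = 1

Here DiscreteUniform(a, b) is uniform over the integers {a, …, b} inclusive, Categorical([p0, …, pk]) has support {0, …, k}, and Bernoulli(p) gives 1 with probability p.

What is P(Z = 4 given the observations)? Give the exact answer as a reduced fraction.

P(Z = 4 | obs) = 13/33

Enumerate traces; 24 have nonzero weight after conditioning:
  (Z=2, X=2, Y=0, W=1) weight 1/52
  (Z=2, X=2, Y=1, W=1) weight 1/39
  (Z=2, X=2, Y=2, W=1) weight 1/78
  (Z=2, X=2, Y=3, W=1) weight 1/39
  (Z=2, X=3, Y=0, W=1) weight 2/65
  (Z=2, X=3, Y=1, W=1) weight 8/195
  (Z=2, X=3, Y=2, W=1) weight 4/195
  (Z=2, X=3, Y=3, W=1) weight 8/195
  (Z=3, X=2, Y=0, W=0) weight 1/52
  (Z=4, X=2, Y=0, W=1) weight 1/48
  … 14 more
Group by Z:
  weight(Z=2) = 13/60
  weight(Z=3) = 7/60
  weight(Z=4) = 13/60
Total weight = 13/60 + 7/60 + 13/60 = 11/20
P(Z=2 | obs) = 13/60 / 11/20 = 13/33
P(Z=3 | obs) = 7/60 / 11/20 = 7/33
P(Z=4 | obs) = 13/60 / 11/20 = 13/33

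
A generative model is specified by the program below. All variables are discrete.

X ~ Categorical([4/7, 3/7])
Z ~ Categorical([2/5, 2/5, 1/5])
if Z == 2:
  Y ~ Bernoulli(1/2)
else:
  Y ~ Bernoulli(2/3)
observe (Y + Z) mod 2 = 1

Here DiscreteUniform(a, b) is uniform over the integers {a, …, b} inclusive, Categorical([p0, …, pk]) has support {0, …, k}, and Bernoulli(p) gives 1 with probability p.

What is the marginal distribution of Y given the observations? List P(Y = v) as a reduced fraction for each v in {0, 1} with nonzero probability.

P(Y=0) = 4/15, P(Y=1) = 11/15

Enumerate traces; 6 have nonzero weight after conditioning:
  (X=0, Z=0, Y=1) weight 16/105
  (X=0, Z=1, Y=0) weight 8/105
  (X=0, Z=2, Y=1) weight 2/35
  (X=1, Z=0, Y=1) weight 4/35
  (X=1, Z=1, Y=0) weight 2/35
  (X=1, Z=2, Y=1) weight 3/70
Group by Y:
  weight(Y=0) = 2/15
  weight(Y=1) = 11/30
Total weight = 2/15 + 11/30 = 1/2
P(Y=0 | obs) = 2/15 / 1/2 = 4/15
P(Y=1 | obs) = 11/30 / 1/2 = 11/15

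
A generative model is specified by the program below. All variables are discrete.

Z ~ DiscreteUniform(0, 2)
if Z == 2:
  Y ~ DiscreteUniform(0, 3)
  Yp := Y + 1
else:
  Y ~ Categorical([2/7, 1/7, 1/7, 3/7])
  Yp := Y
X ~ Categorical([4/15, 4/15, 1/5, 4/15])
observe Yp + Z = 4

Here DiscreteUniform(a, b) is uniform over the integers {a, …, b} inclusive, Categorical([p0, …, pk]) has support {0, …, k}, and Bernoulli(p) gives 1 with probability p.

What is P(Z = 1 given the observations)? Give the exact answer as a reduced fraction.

Enumerate traces; 8 have nonzero weight after conditioning:
  (Z=1, Y=3, X=0) weight 4/105
  (Z=1, Y=3, X=1) weight 4/105
  (Z=1, Y=3, X=2) weight 1/35
  (Z=1, Y=3, X=3) weight 4/105
  (Z=2, Y=1, X=0) weight 1/45
  (Z=2, Y=1, X=1) weight 1/45
  (Z=2, Y=1, X=2) weight 1/60
  (Z=2, Y=1, X=3) weight 1/45
Group by Z:
  weight(Z=1) = 1/7
  weight(Z=2) = 1/12
Total weight = 1/7 + 1/12 = 19/84
P(Z=1 | obs) = 1/7 / 19/84 = 12/19
P(Z=2 | obs) = 1/12 / 19/84 = 7/19

P(Z = 1 | obs) = 12/19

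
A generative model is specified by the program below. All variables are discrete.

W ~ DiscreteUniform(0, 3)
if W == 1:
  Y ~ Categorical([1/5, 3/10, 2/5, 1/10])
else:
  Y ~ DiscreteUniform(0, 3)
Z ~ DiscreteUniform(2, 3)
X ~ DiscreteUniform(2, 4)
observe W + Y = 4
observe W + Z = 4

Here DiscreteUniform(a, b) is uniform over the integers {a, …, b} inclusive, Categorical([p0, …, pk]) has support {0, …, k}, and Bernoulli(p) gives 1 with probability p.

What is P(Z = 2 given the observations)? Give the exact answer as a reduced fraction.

P(Z = 2 | obs) = 5/7

Enumerate traces; 6 have nonzero weight after conditioning:
  (W=1, Y=3, Z=3, X=2) weight 1/240
  (W=1, Y=3, Z=3, X=3) weight 1/240
  (W=1, Y=3, Z=3, X=4) weight 1/240
  (W=2, Y=2, Z=2, X=2) weight 1/96
  (W=2, Y=2, Z=2, X=3) weight 1/96
  (W=2, Y=2, Z=2, X=4) weight 1/96
Group by Z:
  weight(Z=2) = 1/32
  weight(Z=3) = 1/80
Total weight = 1/32 + 1/80 = 7/160
P(Z=2 | obs) = 1/32 / 7/160 = 5/7
P(Z=3 | obs) = 1/80 / 7/160 = 2/7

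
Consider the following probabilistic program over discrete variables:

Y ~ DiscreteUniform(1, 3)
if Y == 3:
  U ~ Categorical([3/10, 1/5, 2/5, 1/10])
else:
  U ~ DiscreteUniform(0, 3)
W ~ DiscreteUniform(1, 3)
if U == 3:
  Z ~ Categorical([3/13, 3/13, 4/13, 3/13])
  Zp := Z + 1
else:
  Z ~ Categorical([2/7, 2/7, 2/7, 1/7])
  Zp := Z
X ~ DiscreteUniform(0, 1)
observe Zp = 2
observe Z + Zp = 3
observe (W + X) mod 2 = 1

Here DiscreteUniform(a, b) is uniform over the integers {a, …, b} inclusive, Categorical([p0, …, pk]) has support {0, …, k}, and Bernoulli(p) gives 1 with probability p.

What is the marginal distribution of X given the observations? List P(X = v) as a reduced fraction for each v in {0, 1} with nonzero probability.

Enumerate traces; 9 have nonzero weight after conditioning:
  (Y=1, U=3, W=1, Z=1, X=0) weight 1/312
  (Y=1, U=3, W=2, Z=1, X=1) weight 1/312
  (Y=1, U=3, W=3, Z=1, X=0) weight 1/312
  (Y=2, U=3, W=1, Z=1, X=0) weight 1/312
  (Y=2, U=3, W=2, Z=1, X=1) weight 1/312
  (Y=2, U=3, W=3, Z=1, X=0) weight 1/312
  (Y=3, U=3, W=1, Z=1, X=0) weight 1/780
  (Y=3, U=3, W=2, Z=1, X=1) weight 1/780
  … 1 more
Group by X:
  weight(X=0) = 1/65
  weight(X=1) = 1/130
Total weight = 1/65 + 1/130 = 3/130
P(X=0 | obs) = 1/65 / 3/130 = 2/3
P(X=1 | obs) = 1/130 / 3/130 = 1/3

P(X=0) = 2/3, P(X=1) = 1/3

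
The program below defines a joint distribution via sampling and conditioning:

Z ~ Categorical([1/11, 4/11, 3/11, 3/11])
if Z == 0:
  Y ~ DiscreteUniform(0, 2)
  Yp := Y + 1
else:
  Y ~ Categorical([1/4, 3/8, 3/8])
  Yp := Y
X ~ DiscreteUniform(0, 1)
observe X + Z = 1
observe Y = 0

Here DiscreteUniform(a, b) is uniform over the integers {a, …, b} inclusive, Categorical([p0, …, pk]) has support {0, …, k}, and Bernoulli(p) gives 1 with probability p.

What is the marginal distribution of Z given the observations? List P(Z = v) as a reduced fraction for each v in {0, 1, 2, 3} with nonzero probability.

Enumerate traces; 2 have nonzero weight after conditioning:
  (Z=0, Y=0, X=1) weight 1/66
  (Z=1, Y=0, X=0) weight 1/22
Group by Z:
  weight(Z=0) = 1/66
  weight(Z=1) = 1/22
Total weight = 1/66 + 1/22 = 2/33
P(Z=0 | obs) = 1/66 / 2/33 = 1/4
P(Z=1 | obs) = 1/22 / 2/33 = 3/4

P(Z=0) = 1/4, P(Z=1) = 3/4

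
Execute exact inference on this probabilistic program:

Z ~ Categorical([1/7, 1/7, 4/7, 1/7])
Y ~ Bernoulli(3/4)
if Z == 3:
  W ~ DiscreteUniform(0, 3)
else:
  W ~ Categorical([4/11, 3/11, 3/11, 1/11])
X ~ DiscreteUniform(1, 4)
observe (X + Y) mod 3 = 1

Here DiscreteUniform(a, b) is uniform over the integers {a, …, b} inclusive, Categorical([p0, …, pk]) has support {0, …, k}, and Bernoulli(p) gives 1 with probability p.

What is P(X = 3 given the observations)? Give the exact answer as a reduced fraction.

P(X = 3 | obs) = 3/5

Enumerate traces; 48 have nonzero weight after conditioning:
  (Z=0, Y=0, W=0, X=1) weight 1/308
  (Z=0, Y=0, W=0, X=4) weight 1/308
  (Z=0, Y=0, W=1, X=1) weight 3/1232
  (Z=0, Y=0, W=1, X=4) weight 3/1232
  (Z=0, Y=0, W=2, X=1) weight 3/1232
  (Z=0, Y=0, W=2, X=4) weight 3/1232
  (Z=0, Y=0, W=3, X=1) weight 1/1232
  (Z=0, Y=0, W=3, X=4) weight 1/1232
  (Z=0, Y=1, W=0, X=3) weight 3/308
  … 39 more
Group by X:
  weight(X=1) = 1/16
  weight(X=3) = 3/16
  weight(X=4) = 1/16
Total weight = 1/16 + 3/16 + 1/16 = 5/16
P(X=1 | obs) = 1/16 / 5/16 = 1/5
P(X=3 | obs) = 3/16 / 5/16 = 3/5
P(X=4 | obs) = 1/16 / 5/16 = 1/5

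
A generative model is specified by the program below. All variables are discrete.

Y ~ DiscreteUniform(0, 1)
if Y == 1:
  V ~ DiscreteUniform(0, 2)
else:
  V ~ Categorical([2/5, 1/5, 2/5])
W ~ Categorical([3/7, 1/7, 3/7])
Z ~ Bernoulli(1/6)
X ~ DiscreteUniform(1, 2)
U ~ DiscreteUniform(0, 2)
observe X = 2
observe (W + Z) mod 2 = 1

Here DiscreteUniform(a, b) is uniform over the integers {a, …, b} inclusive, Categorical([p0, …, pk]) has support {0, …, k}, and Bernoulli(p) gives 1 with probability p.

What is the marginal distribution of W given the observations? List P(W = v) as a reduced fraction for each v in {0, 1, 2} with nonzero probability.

Enumerate traces; 54 have nonzero weight after conditioning:
  (Y=0, V=0, W=0, Z=1, X=2, U=0) weight 1/420
  (Y=0, V=0, W=0, Z=1, X=2, U=1) weight 1/420
  (Y=0, V=0, W=0, Z=1, X=2, U=2) weight 1/420
  (Y=0, V=0, W=1, Z=0, X=2, U=0) weight 1/252
  (Y=0, V=0, W=1, Z=0, X=2, U=1) weight 1/252
  (Y=0, V=0, W=1, Z=0, X=2, U=2) weight 1/252
  (Y=0, V=0, W=2, Z=1, X=2, U=0) weight 1/420
  (Y=0, V=0, W=2, Z=1, X=2, U=1) weight 1/420
  … 46 more
Group by W:
  weight(W=0) = 1/28
  weight(W=1) = 5/84
  weight(W=2) = 1/28
Total weight = 1/28 + 5/84 + 1/28 = 11/84
P(W=0 | obs) = 1/28 / 11/84 = 3/11
P(W=1 | obs) = 5/84 / 11/84 = 5/11
P(W=2 | obs) = 1/28 / 11/84 = 3/11

P(W=0) = 3/11, P(W=1) = 5/11, P(W=2) = 3/11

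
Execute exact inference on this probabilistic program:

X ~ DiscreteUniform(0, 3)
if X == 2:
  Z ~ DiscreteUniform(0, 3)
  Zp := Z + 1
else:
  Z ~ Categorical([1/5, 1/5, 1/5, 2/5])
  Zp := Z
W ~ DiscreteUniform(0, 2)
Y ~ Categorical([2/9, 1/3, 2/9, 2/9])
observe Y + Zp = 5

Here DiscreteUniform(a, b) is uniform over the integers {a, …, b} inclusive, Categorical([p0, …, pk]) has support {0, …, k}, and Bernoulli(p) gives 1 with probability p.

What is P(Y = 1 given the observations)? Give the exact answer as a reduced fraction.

Enumerate traces; 27 have nonzero weight after conditioning:
  (X=0, Z=2, W=0, Y=3) weight 1/270
  (X=0, Z=2, W=1, Y=3) weight 1/270
  (X=0, Z=2, W=2, Y=3) weight 1/270
  (X=0, Z=3, W=0, Y=2) weight 1/135
  (X=0, Z=3, W=1, Y=2) weight 1/135
  (X=0, Z=3, W=2, Y=2) weight 1/135
  (X=1, Z=2, W=0, Y=3) weight 1/270
  (X=1, Z=2, W=1, Y=3) weight 1/270
  (X=2, Z=3, W=0, Y=1) weight 1/144
  … 18 more
Group by Y:
  weight(Y=1) = 1/48
  weight(Y=2) = 29/360
  weight(Y=3) = 17/360
Total weight = 1/48 + 29/360 + 17/360 = 107/720
P(Y=1 | obs) = 1/48 / 107/720 = 15/107
P(Y=2 | obs) = 29/360 / 107/720 = 58/107
P(Y=3 | obs) = 17/360 / 107/720 = 34/107

P(Y = 1 | obs) = 15/107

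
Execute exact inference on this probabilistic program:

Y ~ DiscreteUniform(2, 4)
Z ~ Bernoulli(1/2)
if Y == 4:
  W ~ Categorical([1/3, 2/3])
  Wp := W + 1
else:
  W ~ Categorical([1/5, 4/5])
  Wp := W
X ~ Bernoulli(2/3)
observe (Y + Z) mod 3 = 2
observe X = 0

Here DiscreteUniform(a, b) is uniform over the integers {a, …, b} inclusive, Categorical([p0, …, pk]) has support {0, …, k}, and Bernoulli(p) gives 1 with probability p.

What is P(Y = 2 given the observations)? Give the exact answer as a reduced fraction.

Enumerate traces; 4 have nonzero weight after conditioning:
  (Y=2, Z=0, W=0, X=0) weight 1/90
  (Y=2, Z=0, W=1, X=0) weight 2/45
  (Y=4, Z=1, W=0, X=0) weight 1/54
  (Y=4, Z=1, W=1, X=0) weight 1/27
Group by Y:
  weight(Y=2) = 1/18
  weight(Y=4) = 1/18
Total weight = 1/18 + 1/18 = 1/9
P(Y=2 | obs) = 1/18 / 1/9 = 1/2
P(Y=4 | obs) = 1/18 / 1/9 = 1/2

P(Y = 2 | obs) = 1/2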